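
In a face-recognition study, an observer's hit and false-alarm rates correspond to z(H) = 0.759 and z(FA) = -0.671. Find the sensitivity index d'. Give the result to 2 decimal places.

d' = 1.43

d' = z(H) − z(FA) = 0.759 − (-0.671) = 1.430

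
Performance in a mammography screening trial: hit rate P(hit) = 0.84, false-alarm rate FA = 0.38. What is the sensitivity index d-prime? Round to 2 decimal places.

d-prime = 1.30

Φ⁻¹(0.84) = 0.994, Φ⁻¹(0.38) = -0.305
d' = z(H) − z(FA) = 0.994 − (-0.305) = 1.299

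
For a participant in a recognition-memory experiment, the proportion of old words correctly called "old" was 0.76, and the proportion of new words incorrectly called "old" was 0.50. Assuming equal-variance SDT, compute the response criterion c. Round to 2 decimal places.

Φ⁻¹(H) = Φ⁻¹(0.76) = 0.7063
Φ⁻¹(FA) = Φ⁻¹(0.50) = 0.0000
c = −½·[z(H) + z(FA)] = −0.5 × (0.7063 + 0.0000) = -0.35315
c < 0: the participant has a liberal response bias.

c = -0.35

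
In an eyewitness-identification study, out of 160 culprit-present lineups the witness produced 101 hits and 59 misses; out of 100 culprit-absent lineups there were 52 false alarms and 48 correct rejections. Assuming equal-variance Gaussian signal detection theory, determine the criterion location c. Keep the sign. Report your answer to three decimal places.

c = -0.193

H = 101/160 = 0.6312
FA = 52/100 = 0.5200
Φ⁻¹(H) = Φ⁻¹(0.6312) = 0.3350
Φ⁻¹(FA) = Φ⁻¹(0.5200) = 0.0502
c = −½·[z(H) + z(FA)] = −0.5 × (0.3350 + 0.0502) = -0.1926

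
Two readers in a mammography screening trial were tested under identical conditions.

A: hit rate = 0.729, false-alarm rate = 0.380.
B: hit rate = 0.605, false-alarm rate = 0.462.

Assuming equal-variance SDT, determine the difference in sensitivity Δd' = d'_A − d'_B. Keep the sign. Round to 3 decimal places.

Δd' = 0.554

A: z(0.729) = 0.6098, z(0.380) = -0.3055, d' = 0.9153
B: z(0.605) = 0.2663, z(0.462) = -0.0954, d' = 0.3617
Δd' = d'_A − d'_B = 0.9153 − 0.3617 = 0.5536
A has the higher sensitivity.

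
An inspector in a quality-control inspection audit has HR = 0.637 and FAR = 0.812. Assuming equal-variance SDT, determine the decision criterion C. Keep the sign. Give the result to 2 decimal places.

C = -0.62

z(H) = z(0.637) = 0.350
z(FA) = z(0.812) = 0.885
c = −½·[z(H) + z(FA)] = −0.5 × (0.350 + 0.885) = -0.6175
c < 0: the inspector has a liberal response bias.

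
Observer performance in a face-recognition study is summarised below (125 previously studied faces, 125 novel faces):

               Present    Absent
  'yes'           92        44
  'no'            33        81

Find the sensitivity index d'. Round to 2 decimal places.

d' = 1.01

H = 92/125 = 0.7360
FA = 44/125 = 0.3520
Φ⁻¹(H) = Φ⁻¹(0.7360) = 0.6311
Φ⁻¹(FA) = Φ⁻¹(0.3520) = -0.3799
d' = z(H) − z(FA) = 0.6311 − (-0.3799) = 1.0110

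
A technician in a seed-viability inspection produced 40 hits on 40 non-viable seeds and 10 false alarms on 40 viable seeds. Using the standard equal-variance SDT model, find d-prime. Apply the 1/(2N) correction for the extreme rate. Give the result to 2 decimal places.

d-prime = 2.92

The hit rate is 40/40 = 1, so apply the 1/(2N) correction: H → 1 − 1/(2·40) = 0.98750.
z(H) = z(0.98750) = 2.241
z(FA) = z(0.25000) = -0.674
d' = 2.241 − (-0.674) = 2.915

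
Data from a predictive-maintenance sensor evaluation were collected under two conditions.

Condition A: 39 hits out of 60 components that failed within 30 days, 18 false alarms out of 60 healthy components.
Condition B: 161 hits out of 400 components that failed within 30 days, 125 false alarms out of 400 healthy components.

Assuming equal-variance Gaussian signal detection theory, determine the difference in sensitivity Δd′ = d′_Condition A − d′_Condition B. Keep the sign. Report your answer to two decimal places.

Condition A: z(0.6500) = 0.385, z(0.3000) = -0.524, d' = 0.909
Condition B: z(0.4025) = -0.247, z(0.3125) = -0.489, d' = 0.242
Δd' = d'_Condition A − d'_Condition B = 0.909 − 0.242 = 0.667
Condition A has the higher sensitivity.

Δd′ = 0.67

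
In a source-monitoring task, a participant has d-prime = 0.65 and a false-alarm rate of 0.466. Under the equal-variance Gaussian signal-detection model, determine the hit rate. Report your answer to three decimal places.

hit rate = 0.714

z(false-alarm rate) = z(0.466) = -0.0853
z(H) = z(FA) + d' = -0.0853 + 0.65 = 0.5647
hit rate = Φ(0.5647) = 0.7139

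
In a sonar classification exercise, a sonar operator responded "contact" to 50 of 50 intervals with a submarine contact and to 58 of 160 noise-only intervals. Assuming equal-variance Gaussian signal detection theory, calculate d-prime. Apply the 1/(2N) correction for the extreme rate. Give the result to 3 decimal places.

d-prime = 2.678

The hit rate is 50/50 = 1, so apply the 1/(2N) correction: H → 1 − 1/(2·50) = 0.99000.
z(H) = z(0.99000) = 2.3263
z(FA) = z(0.36250) = -0.3518
d' = 2.3263 − (-0.3518) = 2.6781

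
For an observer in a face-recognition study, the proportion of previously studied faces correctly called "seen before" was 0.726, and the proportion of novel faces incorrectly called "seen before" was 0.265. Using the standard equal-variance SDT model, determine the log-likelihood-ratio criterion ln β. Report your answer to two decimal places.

ln β = 0.02

Φ⁻¹(0.726) = 0.601, Φ⁻¹(0.265) = -0.628
ln β = −½·[z(H)² − z(FA)²] = −0.5 × (0.361 − 0.394) = 0.0165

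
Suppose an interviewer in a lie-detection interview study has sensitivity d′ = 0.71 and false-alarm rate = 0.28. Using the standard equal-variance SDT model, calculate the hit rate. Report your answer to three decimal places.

z(false-alarm rate) = z(0.28) = -0.5828
z(H) = z(FA) + d' = -0.5828 + 0.71 = 0.1272
hit rate = Φ(0.1272) = 0.5506

hit rate = 0.551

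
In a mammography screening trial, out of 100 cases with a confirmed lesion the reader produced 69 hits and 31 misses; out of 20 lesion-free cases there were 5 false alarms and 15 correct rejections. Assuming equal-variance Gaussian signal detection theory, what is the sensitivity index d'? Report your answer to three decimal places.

d' = 1.170

H = 69/100 = 0.6900
FA = 5/20 = 0.2500
z(H) = z(0.6900) = 0.4959
z(FA) = z(0.2500) = -0.6745
d' = z(H) − z(FA) = 0.4959 − (-0.6745) = 1.1704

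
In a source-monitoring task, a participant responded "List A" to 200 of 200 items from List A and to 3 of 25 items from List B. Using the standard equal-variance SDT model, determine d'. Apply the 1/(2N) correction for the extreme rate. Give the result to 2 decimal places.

d' = 3.98

The hit rate is 200/200 = 1, so apply the 1/(2N) correction: H → 1 − 1/(2·200) = 0.99750.
z(H) = z(0.99750) = 2.807
z(FA) = z(0.12000) = -1.175
d' = 2.807 − (-1.175) = 3.982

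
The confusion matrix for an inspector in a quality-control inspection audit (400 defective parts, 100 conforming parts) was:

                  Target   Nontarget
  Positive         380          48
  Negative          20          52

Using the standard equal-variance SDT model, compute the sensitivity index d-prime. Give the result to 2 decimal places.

d-prime = 1.70

H = 380/400 = 0.9500
FA = 48/100 = 0.4800
Φ⁻¹(H) = Φ⁻¹(0.9500) = 1.645
Φ⁻¹(FA) = Φ⁻¹(0.4800) = -0.050
d' = z(H) − z(FA) = 1.645 − (-0.050) = 1.695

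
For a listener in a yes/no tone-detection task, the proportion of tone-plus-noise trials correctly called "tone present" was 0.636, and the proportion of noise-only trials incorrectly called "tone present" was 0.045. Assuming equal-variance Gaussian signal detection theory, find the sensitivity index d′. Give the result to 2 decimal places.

d′ = 2.04

z(0.636) = 0.348, z(0.045) = -1.695
d' = z(H) − z(FA) = 0.348 − (-1.695) = 2.043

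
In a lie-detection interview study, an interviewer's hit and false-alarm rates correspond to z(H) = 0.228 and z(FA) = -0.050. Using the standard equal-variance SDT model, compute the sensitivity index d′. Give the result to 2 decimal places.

d' = z(H) − z(FA) = 0.228 − (-0.050) = 0.278

d′ = 0.28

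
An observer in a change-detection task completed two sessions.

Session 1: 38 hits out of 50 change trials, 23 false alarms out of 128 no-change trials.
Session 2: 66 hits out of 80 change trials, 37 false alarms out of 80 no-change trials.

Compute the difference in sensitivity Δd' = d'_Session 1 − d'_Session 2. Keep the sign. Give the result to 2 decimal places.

Δd' = 0.59

Session 1: z(0.7600) = 0.706, z(0.1797) = -0.917, d' = 1.623
Session 2: z(0.8250) = 0.935, z(0.4625) = -0.094, d' = 1.029
Δd' = d'_Session 1 − d'_Session 2 = 1.623 − 1.029 = 0.594
Session 1 has the higher sensitivity.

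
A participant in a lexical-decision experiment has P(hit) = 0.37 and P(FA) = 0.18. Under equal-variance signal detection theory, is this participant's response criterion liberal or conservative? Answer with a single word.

conservative

z(H) = -0.332, z(FA) = -0.915
c = −½·(z(H) + z(FA)) = 0.6235
c > 0 → conservative criterion (biased toward responding “no”).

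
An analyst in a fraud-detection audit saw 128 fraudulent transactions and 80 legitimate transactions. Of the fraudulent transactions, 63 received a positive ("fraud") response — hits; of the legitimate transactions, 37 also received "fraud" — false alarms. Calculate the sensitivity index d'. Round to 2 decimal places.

H = 63/128 = 0.4922
FA = 37/80 = 0.4625
z(H) = z(0.4922) = -0.020
z(FA) = z(0.4625) = -0.094
d' = z(H) − z(FA) = -0.020 − (-0.094) = 0.074

d' = 0.07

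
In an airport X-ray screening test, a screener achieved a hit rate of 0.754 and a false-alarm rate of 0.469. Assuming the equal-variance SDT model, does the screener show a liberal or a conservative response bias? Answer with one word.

liberal

z(H) = 0.687, z(FA) = -0.078
c = −½·(z(H) + z(FA)) = -0.3045
c < 0 → liberal criterion (biased toward responding “yes”).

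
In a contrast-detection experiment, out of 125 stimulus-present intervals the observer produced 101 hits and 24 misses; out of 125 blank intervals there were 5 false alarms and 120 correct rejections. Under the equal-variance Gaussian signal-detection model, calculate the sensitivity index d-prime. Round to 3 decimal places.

H = 101/125 = 0.8080
FA = 5/125 = 0.0400
z(0.8080) = 0.8705, z(0.0400) = -1.7507
d' = z(H) − z(FA) = 0.8705 − (-1.7507) = 2.6212

d-prime = 2.621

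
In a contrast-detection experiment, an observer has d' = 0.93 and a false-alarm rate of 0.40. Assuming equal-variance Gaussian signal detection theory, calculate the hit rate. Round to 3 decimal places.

hit rate = 0.751

z(false-alarm rate) = z(0.40) = -0.2533
z(H) = z(FA) + d' = -0.2533 + 0.93 = 0.6767
hit rate = Φ(0.6767) = 0.7507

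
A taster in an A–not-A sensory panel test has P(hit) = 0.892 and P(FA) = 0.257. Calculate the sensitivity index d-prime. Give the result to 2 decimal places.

d-prime = 1.89

z(0.892) = 1.237, z(0.257) = -0.653
d' = z(H) − z(FA) = 1.237 − (-0.653) = 1.890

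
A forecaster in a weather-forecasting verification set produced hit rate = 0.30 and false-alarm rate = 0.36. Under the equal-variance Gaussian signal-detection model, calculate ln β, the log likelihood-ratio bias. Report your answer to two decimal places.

ln β = -0.07

z(H) = z(0.30) = -0.524
z(FA) = z(0.36) = -0.358
ln β = −½·[z(H)² − z(FA)²] = −0.5 × (0.275 − 0.128) = -0.0735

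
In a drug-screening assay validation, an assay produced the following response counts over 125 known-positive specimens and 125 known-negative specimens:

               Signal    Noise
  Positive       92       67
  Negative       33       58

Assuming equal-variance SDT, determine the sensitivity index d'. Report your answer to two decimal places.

d' = 0.54

H = 92/125 = 0.7360
FA = 67/125 = 0.5360
z(H) = 0.6311
z(FA) = 0.0904
d' = z(H) − z(FA) = 0.6311 − 0.0904 = 0.5407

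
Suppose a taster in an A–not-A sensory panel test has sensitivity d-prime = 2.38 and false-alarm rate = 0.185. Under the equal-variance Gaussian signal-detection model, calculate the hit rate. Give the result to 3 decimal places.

hit rate = 0.931

z(false-alarm rate) = z(0.185) = -0.8965
z(H) = z(FA) + d' = -0.8965 + 2.38 = 1.4835
hit rate = Φ(1.4835) = 0.9310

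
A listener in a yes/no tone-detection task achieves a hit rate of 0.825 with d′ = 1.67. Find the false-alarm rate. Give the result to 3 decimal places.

z(hit rate) = z(0.825) = 0.9346
z(FA) = z(H) − d' = 0.9346 − 1.67 = -0.7354
false-alarm rate = Φ(-0.7354) = 0.2310

false-alarm rate = 0.231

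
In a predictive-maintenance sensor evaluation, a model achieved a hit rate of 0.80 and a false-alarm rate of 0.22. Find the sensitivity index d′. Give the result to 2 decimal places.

Φ⁻¹(H) = Φ⁻¹(0.80) = 0.842
Φ⁻¹(FA) = Φ⁻¹(0.22) = -0.772
d' = z(H) − z(FA) = 0.842 − (-0.772) = 1.614

d′ = 1.61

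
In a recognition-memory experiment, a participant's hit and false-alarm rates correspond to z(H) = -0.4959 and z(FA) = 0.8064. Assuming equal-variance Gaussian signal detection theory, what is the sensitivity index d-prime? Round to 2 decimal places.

d-prime = -1.30

d' = z(H) − z(FA) = -0.4959 − 0.8064 = -1.3023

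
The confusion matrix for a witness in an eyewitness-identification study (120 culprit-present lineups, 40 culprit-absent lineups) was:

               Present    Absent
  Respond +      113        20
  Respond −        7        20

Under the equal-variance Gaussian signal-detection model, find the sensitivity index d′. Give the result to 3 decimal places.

d′ = 1.569

H = 113/120 = 0.9417
FA = 20/40 = 0.5000
z(H) = z(0.9417) = 1.5692
z(FA) = z(0.5000) = 0.0000
d' = z(H) − z(FA) = 1.5692 − 0.0000 = 1.5692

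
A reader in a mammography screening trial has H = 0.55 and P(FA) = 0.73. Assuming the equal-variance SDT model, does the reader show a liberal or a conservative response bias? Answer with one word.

z(H) = 0.126, z(FA) = 0.613
c = −½·(z(H) + z(FA)) = -0.3695
c < 0 → liberal criterion (biased toward responding “yes”).

liberal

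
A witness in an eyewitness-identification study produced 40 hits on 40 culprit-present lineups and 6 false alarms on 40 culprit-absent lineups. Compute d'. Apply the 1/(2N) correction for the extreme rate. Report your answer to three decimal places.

d' = 3.278

The hit rate is 40/40 = 1, so apply the 1/(2N) correction: H → 1 − 1/(2·40) = 0.98750.
z(H) = z(0.98750) = 2.2414
z(FA) = z(0.15000) = -1.0364
d' = 2.2414 − (-1.0364) = 3.2778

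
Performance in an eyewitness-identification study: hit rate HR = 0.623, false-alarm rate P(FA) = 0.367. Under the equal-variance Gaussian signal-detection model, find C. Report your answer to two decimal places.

z(0.623) = 0.313, z(0.367) = -0.340
c = −½·[z(H) + z(FA)] = −0.5 × (0.313 + (-0.340)) = 0.0135

C = 0.01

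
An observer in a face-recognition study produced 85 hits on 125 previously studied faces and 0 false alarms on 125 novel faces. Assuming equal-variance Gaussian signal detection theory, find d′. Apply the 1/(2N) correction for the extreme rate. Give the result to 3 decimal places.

The false-alarm rate is 0/125 = 0, so apply the 1/(2N) correction: FA → 1/(2·125) = 0.00400.
z(H) = z(0.68000) = 0.4677
z(FA) = z(0.00400) = -2.6521
d' = 0.4677 − (-2.6521) = 3.1198

d′ = 3.120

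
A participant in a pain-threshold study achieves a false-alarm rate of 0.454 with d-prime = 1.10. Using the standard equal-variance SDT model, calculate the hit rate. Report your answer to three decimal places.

hit rate = 0.838

z(false-alarm rate) = z(0.454) = -0.1156
z(H) = z(FA) + d' = -0.1156 + 1.10 = 0.9844
hit rate = Φ(0.9844) = 0.8375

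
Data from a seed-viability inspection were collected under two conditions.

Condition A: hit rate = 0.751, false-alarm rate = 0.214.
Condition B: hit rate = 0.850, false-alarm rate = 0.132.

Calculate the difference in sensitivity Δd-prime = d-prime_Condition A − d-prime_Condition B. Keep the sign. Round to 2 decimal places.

Condition A: z(0.751) = 0.678, z(0.214) = -0.793, d' = 1.471
Condition B: z(0.850) = 1.036, z(0.132) = -1.117, d' = 2.153
Δd' = d'_Condition A − d'_Condition B = 1.471 − 2.153 = -0.682
Condition B has the higher sensitivity.

Δd-prime = -0.68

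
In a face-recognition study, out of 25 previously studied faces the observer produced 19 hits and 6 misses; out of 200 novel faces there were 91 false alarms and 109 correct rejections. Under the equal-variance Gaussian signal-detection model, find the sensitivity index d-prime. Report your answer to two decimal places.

H = 19/25 = 0.7600
FA = 91/200 = 0.4550
Φ⁻¹(H) = Φ⁻¹(0.7600) = 0.706
Φ⁻¹(FA) = Φ⁻¹(0.4550) = -0.113
d' = z(H) − z(FA) = 0.706 − (-0.113) = 0.819

d-prime = 0.82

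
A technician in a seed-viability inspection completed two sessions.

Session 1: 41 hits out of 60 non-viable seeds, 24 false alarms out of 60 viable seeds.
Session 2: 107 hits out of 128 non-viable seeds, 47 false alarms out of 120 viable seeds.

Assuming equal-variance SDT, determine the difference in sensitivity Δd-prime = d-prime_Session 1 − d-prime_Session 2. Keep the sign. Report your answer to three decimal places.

Session 1: z(0.6833) = 0.4769, z(0.4000) = -0.2533, d' = 0.7302
Session 2: z(0.8359) = 0.9777, z(0.3917) = -0.2749, d' = 1.2526
Δd' = d'_Session 1 − d'_Session 2 = 0.7302 − 1.2526 = -0.5224
Session 2 has the higher sensitivity.

Δd-prime = -0.522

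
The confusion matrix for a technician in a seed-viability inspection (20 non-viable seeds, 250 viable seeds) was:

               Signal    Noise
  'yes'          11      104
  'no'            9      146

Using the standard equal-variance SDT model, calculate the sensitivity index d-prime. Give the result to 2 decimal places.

d-prime = 0.34

H = 11/20 = 0.5500
FA = 104/250 = 0.4160
z(0.5500) = 0.1257, z(0.4160) = -0.2121
d' = z(H) − z(FA) = 0.1257 − (-0.2121) = 0.3378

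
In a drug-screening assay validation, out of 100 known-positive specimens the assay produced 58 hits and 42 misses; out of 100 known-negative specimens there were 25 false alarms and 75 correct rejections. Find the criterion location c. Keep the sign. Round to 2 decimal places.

H = 58/100 = 0.5800
FA = 25/100 = 0.2500
z(H) = 0.2019
z(FA) = -0.6745
c = −½·[z(H) + z(FA)] = −0.5 × (0.2019 + (-0.6745)) = 0.2363
c > 0: the assay has a conservative response bias.

c = 0.24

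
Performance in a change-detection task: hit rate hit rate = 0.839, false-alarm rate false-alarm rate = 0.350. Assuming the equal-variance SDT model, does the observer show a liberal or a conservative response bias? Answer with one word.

z(H) = 0.990, z(FA) = -0.385
c = −½·(z(H) + z(FA)) = -0.3025
c < 0 → liberal criterion (biased toward responding “yes”).

liberal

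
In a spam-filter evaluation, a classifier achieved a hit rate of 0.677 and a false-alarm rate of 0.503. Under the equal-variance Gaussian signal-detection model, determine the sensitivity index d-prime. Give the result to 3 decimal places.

d-prime = 0.452

z(0.677) = 0.4593, z(0.503) = 0.0075
d' = z(H) − z(FA) = 0.4593 − 0.0075 = 0.4518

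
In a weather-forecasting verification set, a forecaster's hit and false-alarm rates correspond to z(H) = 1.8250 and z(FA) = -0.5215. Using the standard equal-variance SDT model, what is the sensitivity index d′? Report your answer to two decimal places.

d' = z(H) − z(FA) = 1.8250 − (-0.5215) = 2.3465

d′ = 2.35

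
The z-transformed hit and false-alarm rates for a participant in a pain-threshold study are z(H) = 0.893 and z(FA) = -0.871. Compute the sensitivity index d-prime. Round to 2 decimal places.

d-prime = 1.76

d' = z(H) − z(FA) = 0.893 − (-0.871) = 1.764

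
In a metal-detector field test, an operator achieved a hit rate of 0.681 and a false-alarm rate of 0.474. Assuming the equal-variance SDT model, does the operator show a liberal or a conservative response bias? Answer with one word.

liberal

z(H) = 0.470, z(FA) = -0.065
c = −½·(z(H) + z(FA)) = -0.2025
c < 0 → liberal criterion (biased toward responding “yes”).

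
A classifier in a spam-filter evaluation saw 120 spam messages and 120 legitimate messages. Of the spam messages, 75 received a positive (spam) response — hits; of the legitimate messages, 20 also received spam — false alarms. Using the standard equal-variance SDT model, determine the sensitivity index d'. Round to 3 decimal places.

H = 75/120 = 0.6250
FA = 20/120 = 0.1667
z(H) = z(0.6250) = 0.3186
z(FA) = z(0.1667) = -0.9673
d' = z(H) − z(FA) = 0.3186 − (-0.9673) = 1.2859

d' = 1.286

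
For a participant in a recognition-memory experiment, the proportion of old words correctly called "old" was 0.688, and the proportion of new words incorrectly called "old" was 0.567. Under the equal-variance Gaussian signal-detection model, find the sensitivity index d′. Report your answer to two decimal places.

d′ = 0.32

Φ⁻¹(H) = Φ⁻¹(0.688) = 0.4902
Φ⁻¹(FA) = Φ⁻¹(0.567) = 0.1687
d' = z(H) − z(FA) = 0.4902 − 0.1687 = 0.3215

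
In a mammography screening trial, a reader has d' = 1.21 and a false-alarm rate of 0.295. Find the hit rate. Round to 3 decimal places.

z(false-alarm rate) = z(0.295) = -0.5388
z(H) = z(FA) + d' = -0.5388 + 1.21 = 0.6712
hit rate = Φ(0.6712) = 0.7490

hit rate = 0.749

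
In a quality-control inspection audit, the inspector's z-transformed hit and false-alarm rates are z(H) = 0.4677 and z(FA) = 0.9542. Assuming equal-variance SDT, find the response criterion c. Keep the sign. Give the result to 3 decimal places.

c = −½·[z(H) + z(FA)] = −½·(0.4677 + 0.9542) = -0.71095
c < 0: the inspector has a liberal response bias.

c = -0.711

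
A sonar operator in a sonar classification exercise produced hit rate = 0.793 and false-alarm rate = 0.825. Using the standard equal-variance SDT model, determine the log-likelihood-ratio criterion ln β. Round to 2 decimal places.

z(H) = z(0.793) = 0.817
z(FA) = z(0.825) = 0.935
ln β = −½·[z(H)² − z(FA)²] = −0.5 × (0.667 − 0.874) = 0.1035

ln β = 0.10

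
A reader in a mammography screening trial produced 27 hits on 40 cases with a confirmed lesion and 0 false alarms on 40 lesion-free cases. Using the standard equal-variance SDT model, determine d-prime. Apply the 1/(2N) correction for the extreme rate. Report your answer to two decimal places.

The false-alarm rate is 0/40 = 0, so apply the 1/(2N) correction: FA → 1/(2·40) = 0.01250.
z(H) = z(0.67500) = 0.454
z(FA) = z(0.01250) = -2.241
d' = 0.454 − (-2.241) = 2.695

d-prime = 2.70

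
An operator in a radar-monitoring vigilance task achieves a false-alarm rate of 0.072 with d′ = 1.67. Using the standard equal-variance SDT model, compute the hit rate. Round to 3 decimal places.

z(false-alarm rate) = z(0.072) = -1.4611
z(H) = z(FA) + d' = -1.4611 + 1.67 = 0.2089
hit rate = Φ(0.2089) = 0.5827

hit rate = 0.583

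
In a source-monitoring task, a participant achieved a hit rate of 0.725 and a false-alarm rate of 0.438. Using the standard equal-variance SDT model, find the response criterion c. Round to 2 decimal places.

c = -0.22

z(H) = 0.5978
z(FA) = -0.1560
c = −½·[z(H) + z(FA)] = −0.5 × (0.5978 + (-0.1560)) = -0.2209
c < 0: the participant has a liberal response bias.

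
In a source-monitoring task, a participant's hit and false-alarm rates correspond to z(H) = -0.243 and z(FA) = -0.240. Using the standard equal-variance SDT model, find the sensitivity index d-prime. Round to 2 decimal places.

d' = z(H) − z(FA) = -0.243 − (-0.240) = -0.003

d-prime = 0.00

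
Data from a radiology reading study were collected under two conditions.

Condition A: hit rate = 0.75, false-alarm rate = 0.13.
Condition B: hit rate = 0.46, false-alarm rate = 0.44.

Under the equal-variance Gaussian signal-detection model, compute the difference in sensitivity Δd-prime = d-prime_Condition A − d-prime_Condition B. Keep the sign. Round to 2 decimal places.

Condition A: z(0.75) = 0.674, z(0.13) = -1.126, d' = 1.800
Condition B: z(0.46) = -0.100, z(0.44) = -0.151, d' = 0.051
Δd' = d'_Condition A − d'_Condition B = 1.800 − 0.051 = 1.749
Condition A has the higher sensitivity.

Δd-prime = 1.75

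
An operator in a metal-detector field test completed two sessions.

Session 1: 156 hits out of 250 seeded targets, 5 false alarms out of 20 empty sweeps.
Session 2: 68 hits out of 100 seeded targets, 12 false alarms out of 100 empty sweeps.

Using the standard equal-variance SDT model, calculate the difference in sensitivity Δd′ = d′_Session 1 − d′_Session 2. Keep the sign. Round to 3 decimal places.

Δd′ = -0.652

Session 1: z(0.6240) = 0.3160, z(0.2500) = -0.6745, d' = 0.9905
Session 2: z(0.6800) = 0.4677, z(0.1200) = -1.1750, d' = 1.6427
Δd' = d'_Session 1 − d'_Session 2 = 0.9905 − 1.6427 = -0.6522
Session 2 has the higher sensitivity.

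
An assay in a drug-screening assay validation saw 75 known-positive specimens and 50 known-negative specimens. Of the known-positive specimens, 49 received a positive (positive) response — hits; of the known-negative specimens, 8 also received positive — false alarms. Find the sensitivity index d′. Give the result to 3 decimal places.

H = 49/75 = 0.6533
FA = 8/50 = 0.1600
z(0.6533) = 0.3942, z(0.1600) = -0.9945
d' = z(H) − z(FA) = 0.3942 − (-0.9945) = 1.3887

d′ = 1.389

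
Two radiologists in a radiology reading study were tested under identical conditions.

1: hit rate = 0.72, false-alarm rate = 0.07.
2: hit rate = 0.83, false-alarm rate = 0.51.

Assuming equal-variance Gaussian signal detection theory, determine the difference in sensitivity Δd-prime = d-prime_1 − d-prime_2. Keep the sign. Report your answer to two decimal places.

Δd-prime = 1.13

1: z(0.72) = 0.583, z(0.07) = -1.476, d' = 2.059
2: z(0.83) = 0.954, z(0.51) = 0.025, d' = 0.929
Δd' = d'_1 − d'_2 = 2.059 − 0.929 = 1.130
1 has the higher sensitivity.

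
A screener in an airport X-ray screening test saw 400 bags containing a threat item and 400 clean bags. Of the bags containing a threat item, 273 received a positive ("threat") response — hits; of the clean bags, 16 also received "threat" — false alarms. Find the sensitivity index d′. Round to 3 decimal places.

d′ = 2.225

H = 273/400 = 0.6825
FA = 16/400 = 0.0400
Φ⁻¹(H) = Φ⁻¹(0.6825) = 0.4747
Φ⁻¹(FA) = Φ⁻¹(0.0400) = -1.7507
d' = z(H) − z(FA) = 0.4747 − (-1.7507) = 2.2254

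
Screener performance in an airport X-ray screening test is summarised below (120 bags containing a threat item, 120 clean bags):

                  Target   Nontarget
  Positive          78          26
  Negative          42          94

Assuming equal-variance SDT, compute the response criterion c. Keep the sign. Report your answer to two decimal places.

c = 0.20

H = 78/120 = 0.6500
FA = 26/120 = 0.2167
z(H) = 0.3853
z(FA) = -0.7834
c = −½·[z(H) + z(FA)] = −0.5 × (0.3853 + (-0.7834)) = 0.19905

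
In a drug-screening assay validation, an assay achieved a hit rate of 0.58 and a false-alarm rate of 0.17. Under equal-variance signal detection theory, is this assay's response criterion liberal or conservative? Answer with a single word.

z(H) = 0.202, z(FA) = -0.954
c = −½·(z(H) + z(FA)) = 0.376
c > 0 → conservative criterion (biased toward responding “no”).

conservative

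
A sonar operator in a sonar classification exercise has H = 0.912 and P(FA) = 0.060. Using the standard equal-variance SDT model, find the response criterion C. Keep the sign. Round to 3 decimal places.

C = 0.101

z(H) = z(0.912) = 1.3532
z(FA) = z(0.060) = -1.5548
c = −½·[z(H) + z(FA)] = −0.5 × (1.3532 + (-1.5548)) = 0.1008
c > 0: the sonar operator has a conservative response bias.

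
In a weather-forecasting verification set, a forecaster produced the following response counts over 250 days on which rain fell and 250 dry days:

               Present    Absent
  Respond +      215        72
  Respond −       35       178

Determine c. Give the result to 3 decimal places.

H = 215/250 = 0.8600
FA = 72/250 = 0.2880
Φ⁻¹(0.8600) = 1.0803, Φ⁻¹(0.2880) = -0.5592
c = −½·[z(H) + z(FA)] = −0.5 × (1.0803 + (-0.5592)) = -0.26055

c = -0.261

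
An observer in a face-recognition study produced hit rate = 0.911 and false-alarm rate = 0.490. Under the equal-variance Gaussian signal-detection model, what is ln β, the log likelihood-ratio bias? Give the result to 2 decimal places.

z(0.911) = 1.347, z(0.490) = -0.025
ln β = −½·[z(H)² − z(FA)²] = −0.5 × (1.814 − 0.001) = -0.9065

ln β = -0.91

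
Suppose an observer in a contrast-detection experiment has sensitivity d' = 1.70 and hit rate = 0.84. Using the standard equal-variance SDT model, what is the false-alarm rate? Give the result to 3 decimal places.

z(hit rate) = z(0.84) = 0.9945
z(FA) = z(H) − d' = 0.9945 − 1.70 = -0.7055
false-alarm rate = Φ(-0.7055) = 0.2402

false-alarm rate = 0.240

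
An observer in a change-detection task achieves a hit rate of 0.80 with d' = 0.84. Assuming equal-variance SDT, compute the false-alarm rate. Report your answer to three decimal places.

z(hit rate) = z(0.80) = 0.8416
z(FA) = z(H) − d' = 0.8416 − 0.84 = 0.0016
false-alarm rate = Φ(0.0016) = 0.5006

false-alarm rate = 0.501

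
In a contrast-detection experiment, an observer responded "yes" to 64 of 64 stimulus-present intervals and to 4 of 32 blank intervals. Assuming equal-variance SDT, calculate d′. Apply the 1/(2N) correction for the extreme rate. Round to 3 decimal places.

The hit rate is 64/64 = 1, so apply the 1/(2N) correction: H → 1 − 1/(2·64) = 0.99219.
z(H) = z(0.99219) = 2.4177
z(FA) = z(0.12500) = -1.1503
d' = 2.4177 − (-1.1503) = 3.5680

d′ = 3.568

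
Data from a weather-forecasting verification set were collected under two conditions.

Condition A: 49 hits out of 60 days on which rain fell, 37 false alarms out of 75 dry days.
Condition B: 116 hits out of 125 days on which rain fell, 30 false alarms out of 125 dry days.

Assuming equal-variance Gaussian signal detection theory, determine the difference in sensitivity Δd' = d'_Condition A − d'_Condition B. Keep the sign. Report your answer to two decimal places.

Δd' = -1.25

Condition A: z(0.8167) = 0.903, z(0.4933) = -0.017, d' = 0.920
Condition B: z(0.9280) = 1.461, z(0.2400) = -0.706, d' = 2.167
Δd' = d'_Condition A − d'_Condition B = 0.920 − 2.167 = -1.247
Condition B has the higher sensitivity.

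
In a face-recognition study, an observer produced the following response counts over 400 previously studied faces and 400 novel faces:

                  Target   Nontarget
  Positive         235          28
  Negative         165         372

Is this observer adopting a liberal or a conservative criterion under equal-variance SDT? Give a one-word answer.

z(H) = 0.221, z(FA) = -1.476
c = −½·(z(H) + z(FA)) = 0.6275
c > 0 → conservative criterion (biased toward responding “no”).

conservative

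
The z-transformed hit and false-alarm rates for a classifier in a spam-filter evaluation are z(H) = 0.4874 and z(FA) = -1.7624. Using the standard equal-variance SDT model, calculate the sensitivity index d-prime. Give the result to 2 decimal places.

d' = z(H) − z(FA) = 0.4874 − (-1.7624) = 2.2498

d-prime = 2.25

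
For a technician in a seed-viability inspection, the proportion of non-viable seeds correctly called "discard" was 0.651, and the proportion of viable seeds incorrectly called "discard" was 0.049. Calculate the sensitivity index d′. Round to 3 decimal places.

d′ = 2.043

z(H) = z(0.651) = 0.3880
z(FA) = z(0.049) = -1.6546
d' = z(H) − z(FA) = 0.3880 − (-1.6546) = 2.0426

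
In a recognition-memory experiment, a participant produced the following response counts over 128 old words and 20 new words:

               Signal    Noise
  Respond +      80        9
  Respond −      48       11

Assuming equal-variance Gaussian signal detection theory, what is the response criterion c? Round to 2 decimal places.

H = 80/128 = 0.6250
FA = 9/20 = 0.4500
Φ⁻¹(H) = 0.319
Φ⁻¹(FA) = -0.126
c = −½·[z(H) + z(FA)] = −0.5 × (0.319 + (-0.126)) = -0.0965

c = -0.10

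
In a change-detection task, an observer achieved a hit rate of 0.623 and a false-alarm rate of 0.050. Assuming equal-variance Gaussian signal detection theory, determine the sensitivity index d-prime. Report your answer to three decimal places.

z(H) = z(0.623) = 0.3134
z(FA) = z(0.050) = -1.6449
d' = z(H) − z(FA) = 0.3134 − (-1.6449) = 1.9583

d-prime = 1.958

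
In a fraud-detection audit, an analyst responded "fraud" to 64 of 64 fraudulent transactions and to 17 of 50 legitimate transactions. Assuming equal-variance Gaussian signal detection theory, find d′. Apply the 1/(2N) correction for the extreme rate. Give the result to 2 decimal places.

The hit rate is 64/64 = 1, so apply the 1/(2N) correction: H → 1 − 1/(2·64) = 0.99219.
z(H) = z(0.99219) = 2.418
z(FA) = z(0.34000) = -0.412
d' = 2.418 − (-0.412) = 2.830

d′ = 2.83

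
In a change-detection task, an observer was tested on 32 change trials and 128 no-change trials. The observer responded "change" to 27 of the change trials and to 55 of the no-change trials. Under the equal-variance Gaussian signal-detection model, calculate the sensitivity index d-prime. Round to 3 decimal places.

H = 27/32 = 0.8438
FA = 55/128 = 0.4297
z(H) = z(0.8438) = 1.0102
z(FA) = z(0.4297) = -0.1771
d' = z(H) − z(FA) = 1.0102 − (-0.1771) = 1.1873

d-prime = 1.187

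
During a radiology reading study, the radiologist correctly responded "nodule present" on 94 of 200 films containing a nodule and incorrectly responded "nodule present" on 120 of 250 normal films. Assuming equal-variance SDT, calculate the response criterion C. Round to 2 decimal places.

C = 0.06

H = 94/200 = 0.4700
FA = 120/250 = 0.4800
Φ⁻¹(H) = Φ⁻¹(0.4700) = -0.075
Φ⁻¹(FA) = Φ⁻¹(0.4800) = -0.050
c = −½·[z(H) + z(FA)] = −0.5 × (-0.075 + (-0.050)) = 0.0625
c > 0: the radiologist has a conservative response bias.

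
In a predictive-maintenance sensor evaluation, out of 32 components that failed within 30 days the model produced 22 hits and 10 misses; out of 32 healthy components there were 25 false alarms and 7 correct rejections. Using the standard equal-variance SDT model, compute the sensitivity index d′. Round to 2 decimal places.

d′ = -0.29

H = 22/32 = 0.6875
FA = 25/32 = 0.7812
z(H) = 0.489
z(FA) = 0.776
d' = z(H) − z(FA) = 0.489 − 0.776 = -0.287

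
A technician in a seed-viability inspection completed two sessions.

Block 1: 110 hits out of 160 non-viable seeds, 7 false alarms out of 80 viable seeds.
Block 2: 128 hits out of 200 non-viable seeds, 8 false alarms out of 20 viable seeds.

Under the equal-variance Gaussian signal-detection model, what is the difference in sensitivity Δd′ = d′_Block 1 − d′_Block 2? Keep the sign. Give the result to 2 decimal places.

Block 1: z(0.6875) = 0.489, z(0.0875) = -1.356, d' = 1.845
Block 2: z(0.6400) = 0.358, z(0.4000) = -0.253, d' = 0.611
Δd' = d'_Block 1 − d'_Block 2 = 1.845 − 0.611 = 1.234
Block 1 has the higher sensitivity.

Δd′ = 1.23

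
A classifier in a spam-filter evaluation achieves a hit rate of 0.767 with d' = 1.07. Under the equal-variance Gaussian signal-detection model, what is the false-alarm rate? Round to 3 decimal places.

false-alarm rate = 0.367

z(hit rate) = z(0.767) = 0.7290
z(FA) = z(H) − d' = 0.7290 − 1.07 = -0.3410
false-alarm rate = Φ(-0.3410) = 0.3666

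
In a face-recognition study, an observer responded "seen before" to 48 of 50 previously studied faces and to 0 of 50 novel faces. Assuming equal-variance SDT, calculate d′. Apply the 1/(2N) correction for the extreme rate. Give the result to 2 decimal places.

The false-alarm rate is 0/50 = 0, so apply the 1/(2N) correction: FA → 1/(2·50) = 0.01000.
z(H) = z(0.96000) = 1.751
z(FA) = z(0.01000) = -2.326
d' = 1.751 − (-2.326) = 4.077

d′ = 4.08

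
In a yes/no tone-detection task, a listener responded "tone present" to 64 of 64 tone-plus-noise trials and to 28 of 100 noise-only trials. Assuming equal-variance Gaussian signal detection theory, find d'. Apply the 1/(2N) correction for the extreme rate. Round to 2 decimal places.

The hit rate is 64/64 = 1, so apply the 1/(2N) correction: H → 1 − 1/(2·64) = 0.99219.
z(H) = z(0.99219) = 2.418
z(FA) = z(0.28000) = -0.583
d' = 2.418 − (-0.583) = 3.001

d' = 3.00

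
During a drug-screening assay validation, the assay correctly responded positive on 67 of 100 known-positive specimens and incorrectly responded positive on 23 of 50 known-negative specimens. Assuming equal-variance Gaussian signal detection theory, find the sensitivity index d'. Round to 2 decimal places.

d' = 0.54

H = 67/100 = 0.6700
FA = 23/50 = 0.4600
z(H) = 0.4399
z(FA) = -0.1004
d' = z(H) − z(FA) = 0.4399 − (-0.1004) = 0.5403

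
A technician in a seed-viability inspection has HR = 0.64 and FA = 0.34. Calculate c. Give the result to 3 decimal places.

c = 0.027

Φ⁻¹(0.64) = 0.3585, Φ⁻¹(0.34) = -0.4125
c = −½·[z(H) + z(FA)] = −0.5 × (0.3585 + (-0.4125)) = 0.0270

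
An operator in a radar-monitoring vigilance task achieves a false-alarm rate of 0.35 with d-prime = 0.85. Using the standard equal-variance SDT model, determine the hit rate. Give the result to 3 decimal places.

z(false-alarm rate) = z(0.35) = -0.3853
z(H) = z(FA) + d' = -0.3853 + 0.85 = 0.4647
hit rate = Φ(0.4647) = 0.6789

hit rate = 0.679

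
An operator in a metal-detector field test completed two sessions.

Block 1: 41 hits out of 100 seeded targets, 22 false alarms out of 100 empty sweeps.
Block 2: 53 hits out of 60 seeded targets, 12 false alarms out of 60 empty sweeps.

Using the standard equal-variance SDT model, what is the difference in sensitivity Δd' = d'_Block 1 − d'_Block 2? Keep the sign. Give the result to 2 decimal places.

Δd' = -1.49

Block 1: z(0.4100) = -0.228, z(0.2200) = -0.772, d' = 0.544
Block 2: z(0.8833) = 1.192, z(0.2000) = -0.842, d' = 2.034
Δd' = d'_Block 1 − d'_Block 2 = 0.544 − 2.034 = -1.490
Block 2 has the higher sensitivity.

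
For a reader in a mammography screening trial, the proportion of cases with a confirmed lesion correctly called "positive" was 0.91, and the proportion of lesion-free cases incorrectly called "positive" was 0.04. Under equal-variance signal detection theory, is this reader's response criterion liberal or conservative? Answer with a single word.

z(H) = 1.341, z(FA) = -1.751
c = −½·(z(H) + z(FA)) = 0.205
c > 0 → conservative criterion (biased toward responding “no”).

conservative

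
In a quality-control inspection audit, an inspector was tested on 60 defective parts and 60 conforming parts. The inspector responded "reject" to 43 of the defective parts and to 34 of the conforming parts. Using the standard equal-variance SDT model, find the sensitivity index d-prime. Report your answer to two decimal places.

H = 43/60 = 0.7167
FA = 34/60 = 0.5667
z(0.7167) = 0.573, z(0.5667) = 0.168
d' = z(H) − z(FA) = 0.573 − 0.168 = 0.405

d-prime = 0.41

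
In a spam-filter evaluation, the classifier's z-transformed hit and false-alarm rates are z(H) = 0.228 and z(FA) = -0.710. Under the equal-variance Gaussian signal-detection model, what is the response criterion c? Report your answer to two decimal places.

c = −½·[z(H) + z(FA)] = −½·(0.228 + (-0.710)) = 0.241

c = 0.24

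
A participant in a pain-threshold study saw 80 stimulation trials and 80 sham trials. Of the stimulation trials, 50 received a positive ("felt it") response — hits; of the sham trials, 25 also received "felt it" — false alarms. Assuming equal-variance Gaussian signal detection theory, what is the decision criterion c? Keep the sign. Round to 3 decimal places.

c = 0.085

H = 50/80 = 0.6250
FA = 25/80 = 0.3125
z(0.6250) = 0.3186, z(0.3125) = -0.4888
c = −½·[z(H) + z(FA)] = −0.5 × (0.3186 + (-0.4888)) = 0.0851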